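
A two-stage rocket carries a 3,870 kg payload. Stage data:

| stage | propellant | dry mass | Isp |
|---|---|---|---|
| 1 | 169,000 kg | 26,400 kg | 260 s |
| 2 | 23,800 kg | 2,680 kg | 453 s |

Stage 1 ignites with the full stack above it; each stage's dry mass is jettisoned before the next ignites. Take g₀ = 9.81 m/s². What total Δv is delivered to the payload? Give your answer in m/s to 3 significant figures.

Ignition mass of stage 1 = 169,000+26,400 + 23,800+2,680 + 3,870 = 225,750 kg.
Stage 1: m₀ = 225,750 kg, m_f = 225,750 − 169,000 = 56,750 kg; Δv = 260×9.81×ln(3.978) = 2550.6×1.3808 ≈ 3522 m/s.
Stage 2: m₀ = 30,350 kg, m_f = 30,350 − 23,800 = 6,550 kg; Δv = 453×9.81×ln(4.634) = 4443.9×1.5333 ≈ 6814 m/s.
Total Δv = 3522 + 6814 = 10336 m/s.

Δv ≈ 10300 m/s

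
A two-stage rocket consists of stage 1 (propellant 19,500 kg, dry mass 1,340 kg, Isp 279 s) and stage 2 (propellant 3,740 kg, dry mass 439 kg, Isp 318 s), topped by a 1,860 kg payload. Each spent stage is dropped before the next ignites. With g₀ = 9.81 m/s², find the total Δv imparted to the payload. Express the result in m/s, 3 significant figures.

Δv ≈ 6550 m/s

Ignition mass of stage 1 = 19,500+1,340 + 3,740+439 + 1,860 = 26,879 kg.
Stage 1: m₀ = 26,879 kg, m_f = 26,879 − 19,500 = 7,379 kg; Δv = 279×9.81×ln(3.643) = 2737.0×1.2927 ≈ 3538 m/s.
Stage 2: m₀ = 6,039 kg, m_f = 6,039 − 3,740 = 2,299 kg; Δv = 318×9.81×ln(2.627) = 3119.6×0.9658 ≈ 3013 m/s.
Total Δv = 3538 + 3013 = 6551 m/s.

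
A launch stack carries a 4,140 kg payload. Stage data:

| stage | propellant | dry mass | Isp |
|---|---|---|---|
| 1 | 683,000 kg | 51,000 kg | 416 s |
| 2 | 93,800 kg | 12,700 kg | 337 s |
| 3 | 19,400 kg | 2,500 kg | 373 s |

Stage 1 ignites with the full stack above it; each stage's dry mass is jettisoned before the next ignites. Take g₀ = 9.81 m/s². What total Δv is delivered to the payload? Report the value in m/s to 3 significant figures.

Δv ≈ 15400 m/s

Ignition mass of stage 1 = 683,000+51,000 + 93,800+12,700 + 19,400+2,500 + 4,140 = 866,540 kg.
Stage 1: m₀ = 866,540 kg, m_f = 866,540 − 683,000 = 183,540 kg; Δv = 416×9.81×ln(4.721) = 4081.0×1.5521 ≈ 6334 m/s.
Stage 2: m₀ = 132,540 kg, m_f = 132,540 − 93,800 = 38,740 kg; Δv = 337×9.81×ln(3.421) = 3306.0×1.2300 ≈ 4066 m/s.
Stage 3: m₀ = 26,040 kg, m_f = 26,040 − 19,400 = 6,640 kg; Δv = 373×9.81×ln(3.922) = 3659.1×1.3665 ≈ 5000 m/s.
Total Δv = 6334 + 4066 + 5000 = 15400 m/s.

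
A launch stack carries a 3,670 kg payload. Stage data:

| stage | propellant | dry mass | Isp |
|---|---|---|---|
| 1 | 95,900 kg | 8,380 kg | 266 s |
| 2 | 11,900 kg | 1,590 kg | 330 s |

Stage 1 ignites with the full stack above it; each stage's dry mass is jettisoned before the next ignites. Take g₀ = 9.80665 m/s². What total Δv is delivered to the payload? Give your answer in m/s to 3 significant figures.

Δv ≈ 7890 m/s

Ignition mass of stage 1 = 95,900+8,380 + 11,900+1,590 + 3,670 = 121,440 kg.
Stage 1: m₀ = 121,440 kg, m_f = 121,440 − 95,900 = 25,540 kg; Δv = 266×9.80665×ln(4.755) = 2608.6×1.5592 ≈ 4067 m/s.
Stage 2: m₀ = 17,160 kg, m_f = 17,160 − 11,900 = 5,260 kg; Δv = 330×9.80665×ln(3.262) = 3236.2×1.1825 ≈ 3827 m/s.
Total Δv = 4067 + 3827 = 7894 m/s.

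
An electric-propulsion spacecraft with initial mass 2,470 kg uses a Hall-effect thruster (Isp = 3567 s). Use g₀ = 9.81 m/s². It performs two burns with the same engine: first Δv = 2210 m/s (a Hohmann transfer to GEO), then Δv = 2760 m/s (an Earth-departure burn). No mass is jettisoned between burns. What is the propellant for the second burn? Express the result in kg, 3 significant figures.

v_e = Isp · g₀ = 3567 × 9.81 = 34992.3 m/s.
After the first burn: m = 2470 × exp(−2210/34992.3) = 2470 × 0.93880 = 2,318.84 kg.
After the second burn: m = 2,318.84 × exp(−2760/34992.3) = 2,318.84 × 0.92416 = 2,142.98 kg.
Second-burn propellant = 2,318.84 − 2,142.98 = 175.86 kg.

propellant for the second burn ≈ 176 kg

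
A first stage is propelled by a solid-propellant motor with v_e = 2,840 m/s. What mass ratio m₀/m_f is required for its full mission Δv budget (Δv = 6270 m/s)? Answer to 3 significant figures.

From the ideal rocket equation, m₀/m_f = exp(Δv / v_e) = exp(6270 / 2840.0) = exp(2.2077) = 9.0952.

mass ratio ≈ 9.10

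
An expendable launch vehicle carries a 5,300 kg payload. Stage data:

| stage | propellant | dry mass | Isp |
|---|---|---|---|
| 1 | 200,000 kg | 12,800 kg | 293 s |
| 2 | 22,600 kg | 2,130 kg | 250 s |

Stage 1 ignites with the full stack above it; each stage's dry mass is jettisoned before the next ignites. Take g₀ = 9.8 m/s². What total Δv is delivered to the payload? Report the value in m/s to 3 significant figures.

Ignition mass of stage 1 = 200,000+12,800 + 22,600+2,130 + 5,300 = 242,830 kg.
Stage 1: m₀ = 242,830 kg, m_f = 242,830 − 200,000 = 42,830 kg; Δv = 293×9.8×ln(5.67) = 2871.4×1.7351 ≈ 4982 m/s.
Stage 2: m₀ = 30,030 kg, m_f = 30,030 − 22,600 = 7,430 kg; Δv = 250×9.8×ln(4.042) = 2450.0×1.3967 ≈ 3422 m/s.
Total Δv = 4982 + 3422 = 8404 m/s.

Δv ≈ 8400 m/s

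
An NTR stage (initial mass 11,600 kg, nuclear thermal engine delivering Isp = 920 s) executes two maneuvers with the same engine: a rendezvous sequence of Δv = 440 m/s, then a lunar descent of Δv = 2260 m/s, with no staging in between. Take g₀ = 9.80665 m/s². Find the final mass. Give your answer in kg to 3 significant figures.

v_e = Isp · g₀ = 920 × 9.80665 = 9022.1 m/s.
After the first burn: m = 11600 × exp(−440/9022.1) = 11600 × 0.95240 = 11,047.8 kg.
After the second burn: m = 11,047.8 × exp(−2260/9022.1) = 11,047.8 × 0.77841 = 8,599.72 kg.

final mass ≈ 8600 kg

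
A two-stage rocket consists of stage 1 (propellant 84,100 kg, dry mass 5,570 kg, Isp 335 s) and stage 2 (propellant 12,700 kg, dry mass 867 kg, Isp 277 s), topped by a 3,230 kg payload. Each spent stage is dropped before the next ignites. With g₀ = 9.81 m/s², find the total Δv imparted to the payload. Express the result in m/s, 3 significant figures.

Ignition mass of stage 1 = 84,100+5,570 + 12,700+867 + 3,230 = 106,467 kg.
Stage 1: m₀ = 106,467 kg, m_f = 106,467 − 84,100 = 22,367 kg; Δv = 335×9.81×ln(4.76) = 3286.4×1.5602 ≈ 5128 m/s.
Stage 2: m₀ = 16,797 kg, m_f = 16,797 − 12,700 = 4,097 kg; Δv = 277×9.81×ln(4.1) = 2717.4×1.4109 ≈ 3834 m/s.
Total Δv = 5128 + 3834 = 8962 m/s.

Δv ≈ 8960 m/s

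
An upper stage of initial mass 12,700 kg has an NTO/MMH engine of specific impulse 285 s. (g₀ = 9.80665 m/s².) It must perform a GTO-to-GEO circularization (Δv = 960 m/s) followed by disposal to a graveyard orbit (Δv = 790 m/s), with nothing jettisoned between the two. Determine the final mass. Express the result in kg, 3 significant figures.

final mass ≈ 6790 kg

v_e = Isp · g₀ = 285 × 9.80665 = 2794.9 m/s.
After the first burn: m = 12700 × exp(−960/2794.9) = 12700 × 0.70930 = 9,008.11 kg.
After the second burn: m = 9,008.11 × exp(−790/2794.9) = 9,008.11 × 0.75378 = 6,790.13 kg.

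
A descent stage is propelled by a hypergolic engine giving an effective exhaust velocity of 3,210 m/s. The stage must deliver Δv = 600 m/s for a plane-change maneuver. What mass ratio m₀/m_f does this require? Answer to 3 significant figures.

By the Tsiolkovsky rocket equation, m₀/m_f = exp(Δv / v_e) = exp(600 / 3210.0) = exp(0.1869) = 1.2055.

mass ratio ≈ 1.21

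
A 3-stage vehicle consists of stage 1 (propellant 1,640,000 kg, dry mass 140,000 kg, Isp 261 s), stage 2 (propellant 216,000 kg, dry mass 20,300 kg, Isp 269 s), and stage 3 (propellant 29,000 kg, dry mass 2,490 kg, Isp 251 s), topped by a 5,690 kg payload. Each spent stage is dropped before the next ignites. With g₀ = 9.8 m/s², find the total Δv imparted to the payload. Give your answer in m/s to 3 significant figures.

Ignition mass of stage 1 = 1,640,000+140,000 + 216,000+20,300 + 29,000+2,490 + 5,690 = 2,053,480 kg.
Stage 1: m₀ = 2,053,480 kg, m_f = 2,053,480 − 1,640,000 = 413,480 kg; Δv = 261×9.8×ln(4.966) = 2557.8×1.6027 ≈ 4099 m/s.
Stage 2: m₀ = 273,480 kg, m_f = 273,480 − 216,000 = 57,480 kg; Δv = 269×9.8×ln(4.758) = 2636.2×1.5598 ≈ 4112 m/s.
Stage 3: m₀ = 37,180 kg, m_f = 37,180 − 29,000 = 8,180 kg; Δv = 251×9.8×ln(4.545) = 2459.8×1.5141 ≈ 3724 m/s.
Total Δv = 4099 + 4112 + 3724 = 11935 m/s.

Δv ≈ 11900 m/s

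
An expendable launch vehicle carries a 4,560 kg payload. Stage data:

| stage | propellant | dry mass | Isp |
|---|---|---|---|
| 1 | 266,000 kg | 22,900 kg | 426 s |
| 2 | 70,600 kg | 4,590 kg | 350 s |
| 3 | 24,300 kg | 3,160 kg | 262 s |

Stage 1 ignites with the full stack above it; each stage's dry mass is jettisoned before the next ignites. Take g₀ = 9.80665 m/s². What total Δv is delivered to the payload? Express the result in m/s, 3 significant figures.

Ignition mass of stage 1 = 266,000+22,900 + 70,600+4,590 + 24,300+3,160 + 4,560 = 396,110 kg.
Stage 1: m₀ = 396,110 kg, m_f = 396,110 − 266,000 = 130,110 kg; Δv = 426×9.80665×ln(3.044) = 4177.6×1.1133 ≈ 4651 m/s.
Stage 2: m₀ = 107,210 kg, m_f = 107,210 − 70,600 = 36,610 kg; Δv = 350×9.80665×ln(2.928) = 3432.3×1.0745 ≈ 3688 m/s.
Stage 3: m₀ = 32,020 kg, m_f = 32,020 − 24,300 = 7,720 kg; Δv = 262×9.80665×ln(4.148) = 2569.3×1.4225 ≈ 3655 m/s.
Total Δv = 4651 + 3688 + 3655 = 11994 m/s.

Δv ≈ 12000 m/s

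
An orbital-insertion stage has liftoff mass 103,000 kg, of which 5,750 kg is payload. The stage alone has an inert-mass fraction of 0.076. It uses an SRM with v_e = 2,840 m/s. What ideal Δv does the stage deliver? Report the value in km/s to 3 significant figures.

Stage wet mass = m₀ − payload = 103,000 − 5,750 = 97,250 kg.
Stage dry mass = ε × stage wet mass = 0.076 × 97,250 = 7,391 kg.
Burnout mass m_f = stage dry + payload = 7,391 + 5,750 = 13,141 kg.
By the Tsiolkovsky rocket equation, Δv = v_e · ln(103,000/13,141) = 2840.0 × ln(7.838) = 2840.0 × 2.0590 ≈ 5848 m/s.

Δv ≈ 5.85 km/s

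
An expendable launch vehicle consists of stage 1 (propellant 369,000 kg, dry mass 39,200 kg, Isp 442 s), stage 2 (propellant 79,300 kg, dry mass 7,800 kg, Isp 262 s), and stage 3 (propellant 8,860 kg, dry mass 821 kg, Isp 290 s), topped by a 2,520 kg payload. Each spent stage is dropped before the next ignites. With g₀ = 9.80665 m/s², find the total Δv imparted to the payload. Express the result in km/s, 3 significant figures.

Ignition mass of stage 1 = 369,000+39,200 + 79,300+7,800 + 8,860+821 + 2,520 = 507,501 kg.
Stage 1: m₀ = 507,501 kg, m_f = 507,501 − 369,000 = 138,501 kg; Δv = 442×9.80665×ln(3.664) = 4334.5×1.2986 ≈ 5629 m/s.
Stage 2: m₀ = 99,301 kg, m_f = 99,301 − 79,300 = 20,001 kg; Δv = 262×9.80665×ln(4.965) = 2569.3×1.6024 ≈ 4117 m/s.
Stage 3: m₀ = 12,201 kg, m_f = 12,201 − 8,860 = 3,341 kg; Δv = 290×9.80665×ln(3.652) = 2843.9×1.2952 ≈ 3684 m/s.
Total Δv = 5629 + 4117 + 3684 = 13430 m/s.

Δv ≈ 13.4 km/s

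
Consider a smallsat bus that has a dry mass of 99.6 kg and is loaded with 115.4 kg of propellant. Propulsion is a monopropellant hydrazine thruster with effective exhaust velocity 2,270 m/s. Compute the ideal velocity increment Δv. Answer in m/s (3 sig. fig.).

Δv ≈ 1750 m/s

m₀ = m_dry + m_prop = 99.6 + 115.4 = 215 kg.
From the ideal rocket equation, Δv = v_e · ln(m₀/m_f) = 2270.0 × ln(2.159) = 2270.0 × 0.7695 ≈ 1746.7 m/s.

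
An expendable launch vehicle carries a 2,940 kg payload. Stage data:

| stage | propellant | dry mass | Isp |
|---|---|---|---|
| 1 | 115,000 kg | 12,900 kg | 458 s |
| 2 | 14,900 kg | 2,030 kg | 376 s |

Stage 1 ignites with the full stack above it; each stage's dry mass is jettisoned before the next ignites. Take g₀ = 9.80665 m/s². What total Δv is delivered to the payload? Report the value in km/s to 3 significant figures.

Δv ≈ 11.9 km/s

Ignition mass of stage 1 = 115,000+12,900 + 14,900+2,030 + 2,940 = 147,770 kg.
Stage 1: m₀ = 147,770 kg, m_f = 147,770 − 115,000 = 32,770 kg; Δv = 458×9.80665×ln(4.509) = 4491.4×1.5061 ≈ 6765 m/s.
Stage 2: m₀ = 19,870 kg, m_f = 19,870 − 14,900 = 4,970 kg; Δv = 376×9.80665×ln(3.998) = 3687.3×1.3858 ≈ 5110 m/s.
Total Δv = 6765 + 5110 = 11875 m/s.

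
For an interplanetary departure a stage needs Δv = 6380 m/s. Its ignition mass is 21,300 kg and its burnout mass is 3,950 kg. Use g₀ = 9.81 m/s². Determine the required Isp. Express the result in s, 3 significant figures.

Isp ≈ 386 s

ln(m₀/m_f) = ln(21300/3950) = ln(5.392) = 1.6850.
Using Δv = v_e ln(m₀/m_f): v_e = Δv / ln(m₀/m_f) = 6380 / 1.6850 = 3786.4 m/s.
Isp = v_e / g₀ = 3786.4 / 9.81 = 386.0 s.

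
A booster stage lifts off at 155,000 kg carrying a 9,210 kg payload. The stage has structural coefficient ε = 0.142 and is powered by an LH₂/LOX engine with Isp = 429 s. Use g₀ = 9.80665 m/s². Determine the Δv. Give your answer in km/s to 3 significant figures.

Δv ≈ 6.92 km/s

Stage wet mass = m₀ − payload = 155,000 − 9,210 = 145,790 kg.
Stage dry mass = ε × stage wet mass = 0.142 × 145,790 = 20,702.2 kg.
Burnout mass m_f = stage dry + payload = 20,702.2 + 9,210 = 29,912.2 kg.
v_e = Isp · g₀ = 429 × 9.80665 = 4207.1 m/s.
Rocket equation: Δv = v_e · ln(155,000/29,912.2) = 4207.1 × ln(5.182) = 4207.1 × 1.6452 ≈ 6921 m/s.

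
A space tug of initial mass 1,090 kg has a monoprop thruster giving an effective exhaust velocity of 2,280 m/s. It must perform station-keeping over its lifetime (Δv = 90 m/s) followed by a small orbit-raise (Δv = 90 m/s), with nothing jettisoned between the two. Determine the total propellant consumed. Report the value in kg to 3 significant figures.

After the first burn: m = 1090 × exp(−90/2280.0) = 1090 × 0.96130 = 1,047.82 kg.
After the second burn: m = 1,047.82 × exp(−90/2280.0) = 1,047.82 × 0.96130 = 1,007.27 kg.
Total propellant = m₀ − m_final = 1090 − 1,007.27 = 82.73 kg.

total propellant consumed ≈ 82.7 kg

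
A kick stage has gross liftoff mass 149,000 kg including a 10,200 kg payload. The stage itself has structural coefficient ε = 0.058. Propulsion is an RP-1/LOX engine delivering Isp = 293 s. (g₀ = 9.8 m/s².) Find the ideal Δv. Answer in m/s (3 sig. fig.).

Stage wet mass = m₀ − payload = 149,000 − 10,200 = 138,800 kg.
Stage dry mass = ε × stage wet mass = 0.058 × 138,800 = 8,050.4 kg.
Burnout mass m_f = stage dry + payload = 8,050.4 + 10,200 = 18,250.4 kg.
v_e = Isp · g₀ = 293 × 9.8 = 2871.4 m/s.
Using Δv = v_e ln(m₀/m_f): Δv = v_e · ln(149,000/18,250.4) = 2871.4 × ln(8.164) = 2871.4 × 2.0998 ≈ 6029 m/s.

Δv ≈ 6030 m/s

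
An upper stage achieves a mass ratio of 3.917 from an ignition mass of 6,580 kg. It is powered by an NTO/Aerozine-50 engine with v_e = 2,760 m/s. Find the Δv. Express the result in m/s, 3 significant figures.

Δv ≈ 3770 m/s

From the ideal rocket equation, Δv = v_e · ln(3.917) = 2760.0 × 1.3653 ≈ 3768.3 m/s.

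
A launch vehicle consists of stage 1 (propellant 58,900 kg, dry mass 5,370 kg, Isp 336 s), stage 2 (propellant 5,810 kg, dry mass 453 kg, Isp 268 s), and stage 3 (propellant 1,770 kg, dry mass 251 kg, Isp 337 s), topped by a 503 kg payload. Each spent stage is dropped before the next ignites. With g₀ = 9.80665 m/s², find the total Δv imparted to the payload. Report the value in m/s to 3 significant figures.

Δv ≈ 12200 m/s

Ignition mass of stage 1 = 58,900+5,370 + 5,810+453 + 1,770+251 + 503 = 73,057 kg.
Stage 1: m₀ = 73,057 kg, m_f = 73,057 − 58,900 = 14,157 kg; Δv = 336×9.80665×ln(5.16) = 3295.0×1.6410 ≈ 5407 m/s.
Stage 2: m₀ = 8,787 kg, m_f = 8,787 − 5,810 = 2,977 kg; Δv = 268×9.80665×ln(2.952) = 2628.2×1.0824 ≈ 2845 m/s.
Stage 3: m₀ = 2,524 kg, m_f = 2,524 − 1,770 = 754 kg; Δv = 337×9.80665×ln(3.347) = 3304.8×1.2082 ≈ 3993 m/s.
Total Δv = 5407 + 2845 + 3993 = 12245 m/s.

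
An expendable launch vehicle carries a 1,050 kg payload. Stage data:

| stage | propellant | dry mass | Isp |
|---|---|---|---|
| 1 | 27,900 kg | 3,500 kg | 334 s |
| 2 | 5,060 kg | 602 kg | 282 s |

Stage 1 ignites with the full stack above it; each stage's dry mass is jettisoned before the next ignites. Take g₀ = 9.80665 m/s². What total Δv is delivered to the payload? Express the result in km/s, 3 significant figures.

Ignition mass of stage 1 = 27,900+3,500 + 5,060+602 + 1,050 = 38,112 kg.
Stage 1: m₀ = 38,112 kg, m_f = 38,112 − 27,900 = 10,212 kg; Δv = 334×9.80665×ln(3.732) = 3275.4×1.3170 ≈ 4314 m/s.
Stage 2: m₀ = 6,712 kg, m_f = 6,712 − 5,060 = 1,652 kg; Δv = 282×9.80665×ln(4.063) = 2765.5×1.4019 ≈ 3877 m/s.
Total Δv = 4314 + 3877 = 8191 m/s.

Δv ≈ 8.19 km/s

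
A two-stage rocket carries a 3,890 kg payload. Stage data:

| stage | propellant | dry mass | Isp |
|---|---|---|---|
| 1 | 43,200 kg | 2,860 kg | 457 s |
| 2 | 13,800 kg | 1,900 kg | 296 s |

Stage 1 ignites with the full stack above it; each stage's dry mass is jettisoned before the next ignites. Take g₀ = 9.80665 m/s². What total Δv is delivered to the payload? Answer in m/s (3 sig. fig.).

Δv ≈ 8350 m/s

Ignition mass of stage 1 = 43,200+2,860 + 13,800+1,900 + 3,890 = 65,650 kg.
Stage 1: m₀ = 65,650 kg, m_f = 65,650 − 43,200 = 22,450 kg; Δv = 457×9.80665×ln(2.924) = 4481.6×1.0730 ≈ 4809 m/s.
Stage 2: m₀ = 19,590 kg, m_f = 19,590 − 13,800 = 5,790 kg; Δv = 296×9.80665×ln(3.383) = 2902.8×1.2189 ≈ 3538 m/s.
Total Δv = 4809 + 3538 = 8347 m/s.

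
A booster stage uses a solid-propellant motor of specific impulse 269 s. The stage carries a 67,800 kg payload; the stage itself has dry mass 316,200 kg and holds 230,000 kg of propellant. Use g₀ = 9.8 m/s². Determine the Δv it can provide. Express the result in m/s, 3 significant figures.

Δv ≈ 1240 m/s

v_e = Isp · g₀ = 269 × 9.8 = 2636.2 m/s.
m₀ = payload + dry + propellant = 67,800 + 316,200 + 230,000 = 614,000 kg.
m_f = payload + dry = 67,800 + 316,200 = 384,000 kg.
Rocket equation: Δv = v_e · ln(m₀/m_f) = 2636.2 × ln(1.599) = 2636.2 × 0.4694 ≈ 1237.3 m/s.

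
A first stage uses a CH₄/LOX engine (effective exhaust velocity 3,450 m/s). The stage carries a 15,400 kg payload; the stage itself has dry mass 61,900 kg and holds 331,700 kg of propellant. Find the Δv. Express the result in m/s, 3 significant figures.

m₀ = payload + dry + propellant = 15,400 + 61,900 + 331,700 = 409,000 kg.
m_f = payload + dry = 15,400 + 61,900 = 77,300 kg.
Using Δv = v_e ln(m₀/m_f): Δv = v_e · ln(m₀/m_f) = 3450.0 × ln(5.291) = 3450.0 × 1.6660 ≈ 5747.8 m/s.

Δv ≈ 5750 m/s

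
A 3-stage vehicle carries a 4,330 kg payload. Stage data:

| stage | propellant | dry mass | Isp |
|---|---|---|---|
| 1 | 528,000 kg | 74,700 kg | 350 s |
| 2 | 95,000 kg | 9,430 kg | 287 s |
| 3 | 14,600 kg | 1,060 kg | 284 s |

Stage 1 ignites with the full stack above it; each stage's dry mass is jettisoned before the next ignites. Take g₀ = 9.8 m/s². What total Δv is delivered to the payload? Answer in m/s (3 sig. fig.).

Δv ≈ 12100 m/s

Ignition mass of stage 1 = 528,000+74,700 + 95,000+9,430 + 14,600+1,060 + 4,330 = 727,120 kg.
Stage 1: m₀ = 727,120 kg, m_f = 727,120 − 528,000 = 199,120 kg; Δv = 350×9.8×ln(3.652) = 3430.0×1.2952 ≈ 4442 m/s.
Stage 2: m₀ = 124,420 kg, m_f = 124,420 − 95,000 = 29,420 kg; Δv = 287×9.8×ln(4.229) = 2812.6×1.4420 ≈ 4056 m/s.
Stage 3: m₀ = 19,990 kg, m_f = 19,990 − 14,600 = 5,390 kg; Δv = 284×9.8×ln(3.709) = 2783.2×1.3107 ≈ 3648 m/s.
Total Δv = 4442 + 4056 + 3648 = 12146 m/s.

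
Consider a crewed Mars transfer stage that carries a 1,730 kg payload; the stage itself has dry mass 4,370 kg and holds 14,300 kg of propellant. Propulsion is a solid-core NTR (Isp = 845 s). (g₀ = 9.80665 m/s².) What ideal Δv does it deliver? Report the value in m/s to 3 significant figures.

v_e = Isp · g₀ = 845 × 9.80665 = 8286.6 m/s.
m₀ = payload + dry + propellant = 1,730 + 4,370 + 14,300 = 20,400 kg.
m_f = payload + dry = 1,730 + 4,370 = 6,100 kg.
Using Δv = v_e ln(m₀/m_f): Δv = v_e · ln(m₀/m_f) = 8286.6 × ln(3.344) = 8286.6 × 1.2072 ≈ 10004.0 m/s.

Δv ≈ 10000 m/s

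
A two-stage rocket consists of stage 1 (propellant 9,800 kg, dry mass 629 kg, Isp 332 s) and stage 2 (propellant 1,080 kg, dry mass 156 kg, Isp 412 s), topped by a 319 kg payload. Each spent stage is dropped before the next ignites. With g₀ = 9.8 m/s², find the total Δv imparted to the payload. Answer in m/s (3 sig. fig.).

Ignition mass of stage 1 = 9,800+629 + 1,080+156 + 319 = 11,984 kg.
Stage 1: m₀ = 11,984 kg, m_f = 11,984 − 9,800 = 2,184 kg; Δv = 332×9.8×ln(5.487) = 3253.6×1.7024 ≈ 5539 m/s.
Stage 2: m₀ = 1,555 kg, m_f = 1,555 − 1,080 = 475 kg; Δv = 412×9.8×ln(3.274) = 4037.6×1.1859 ≈ 4788 m/s.
Total Δv = 5539 + 4788 = 10327 m/s.

Δv ≈ 10300 m/s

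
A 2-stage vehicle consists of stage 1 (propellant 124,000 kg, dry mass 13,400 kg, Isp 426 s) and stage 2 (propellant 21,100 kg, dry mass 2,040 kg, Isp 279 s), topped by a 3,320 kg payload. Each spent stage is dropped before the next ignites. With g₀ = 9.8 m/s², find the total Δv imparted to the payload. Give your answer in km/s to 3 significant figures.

Δv ≈ 10.3 km/s

Ignition mass of stage 1 = 124,000+13,400 + 21,100+2,040 + 3,320 = 163,860 kg.
Stage 1: m₀ = 163,860 kg, m_f = 163,860 − 124,000 = 39,860 kg; Δv = 426×9.8×ln(4.111) = 4174.8×1.4136 ≈ 5902 m/s.
Stage 2: m₀ = 26,460 kg, m_f = 26,460 − 21,100 = 5,360 kg; Δv = 279×9.8×ln(4.937) = 2734.2×1.5967 ≈ 4366 m/s.
Total Δv = 5902 + 4366 = 10268 m/s.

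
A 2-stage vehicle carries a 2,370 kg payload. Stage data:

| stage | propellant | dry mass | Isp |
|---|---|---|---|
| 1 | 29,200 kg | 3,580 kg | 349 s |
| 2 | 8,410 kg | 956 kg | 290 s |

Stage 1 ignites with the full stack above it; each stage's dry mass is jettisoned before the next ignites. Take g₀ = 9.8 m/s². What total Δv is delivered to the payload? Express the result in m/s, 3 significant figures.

Δv ≈ 7230 m/s

Ignition mass of stage 1 = 29,200+3,580 + 8,410+956 + 2,370 = 44,516 kg.
Stage 1: m₀ = 44,516 kg, m_f = 44,516 − 29,200 = 15,316 kg; Δv = 349×9.8×ln(2.907) = 3420.2×1.0670 ≈ 3649 m/s.
Stage 2: m₀ = 11,736 kg, m_f = 11,736 − 8,410 = 3,326 kg; Δv = 290×9.8×ln(3.529) = 2842.0×1.2609 ≈ 3583 m/s.
Total Δv = 3649 + 3583 = 7232 m/s.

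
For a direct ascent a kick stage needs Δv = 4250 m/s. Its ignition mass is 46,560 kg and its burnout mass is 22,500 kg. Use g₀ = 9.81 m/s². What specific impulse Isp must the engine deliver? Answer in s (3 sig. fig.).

ln(m₀/m_f) = ln(46560/22500) = ln(2.069) = 0.7272.
Rocket equation: v_e = Δv / ln(m₀/m_f) = 4250 / 0.7272 = 5844.1 m/s.
Isp = v_e / g₀ = 5844.1 / 9.81 = 595.7 s.

Isp ≈ 596 s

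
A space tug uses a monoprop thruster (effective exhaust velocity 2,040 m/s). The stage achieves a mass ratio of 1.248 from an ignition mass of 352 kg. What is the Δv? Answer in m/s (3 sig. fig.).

Rocket equation: Δv = v_e · ln(1.248) = 2040.0 × 0.2215 ≈ 451.9 m/s.

Δv ≈ 452 m/s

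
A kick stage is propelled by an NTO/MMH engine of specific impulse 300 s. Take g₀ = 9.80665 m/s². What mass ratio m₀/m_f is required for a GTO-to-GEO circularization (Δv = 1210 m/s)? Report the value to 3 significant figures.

v_e = Isp · g₀ = 300 × 9.80665 = 2942.0 m/s.
Using Δv = v_e ln(m₀/m_f): m₀/m_f = exp(Δv / v_e) = exp(1210 / 2942.0) = exp(0.4113) = 1.5088.

mass ratio ≈ 1.51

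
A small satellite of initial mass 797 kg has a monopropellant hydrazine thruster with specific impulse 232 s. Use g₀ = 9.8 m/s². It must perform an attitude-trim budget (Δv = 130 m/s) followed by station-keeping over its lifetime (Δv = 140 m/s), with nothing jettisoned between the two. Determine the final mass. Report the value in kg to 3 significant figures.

v_e = Isp · g₀ = 232 × 9.8 = 2273.6 m/s.
After the first burn: m = 797 × exp(−130/2273.6) = 797 × 0.94443 = 752.711 kg.
After the second burn: m = 752.711 × exp(−140/2273.6) = 752.711 × 0.94028 = 707.759 kg.

final mass ≈ 708 kg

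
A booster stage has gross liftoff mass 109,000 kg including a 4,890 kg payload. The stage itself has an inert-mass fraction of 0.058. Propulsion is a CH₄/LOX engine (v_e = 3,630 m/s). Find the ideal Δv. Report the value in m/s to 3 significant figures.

Stage wet mass = m₀ − payload = 109,000 − 4,890 = 104,110 kg.
Stage dry mass = ε × stage wet mass = 0.058 × 104,110 = 6,038.38 kg.
Burnout mass m_f = stage dry + payload = 6,038.38 + 4,890 = 10,928.38 kg.
Δv = v_e · ln(109,000/10,928.38) = 3630.0 × ln(9.974) = 3630.0 × 2.3000 ≈ 8349 m/s.

Δv ≈ 8350 m/s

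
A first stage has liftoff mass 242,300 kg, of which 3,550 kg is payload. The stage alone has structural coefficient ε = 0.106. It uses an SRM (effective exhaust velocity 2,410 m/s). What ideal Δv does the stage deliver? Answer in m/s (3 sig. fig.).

Stage wet mass = m₀ − payload = 242,300 − 3,550 = 238,750 kg.
Stage dry mass = ε × stage wet mass = 0.106 × 238,750 = 25,307.5 kg.
Burnout mass m_f = stage dry + payload = 25,307.5 + 3,550 = 28,857.5 kg.
Δv = v_e · ln(242,300/28,857.5) = 2410.0 × ln(8.396) = 2410.0 × 2.1278 ≈ 5128 m/s.

Δv ≈ 5130 m/s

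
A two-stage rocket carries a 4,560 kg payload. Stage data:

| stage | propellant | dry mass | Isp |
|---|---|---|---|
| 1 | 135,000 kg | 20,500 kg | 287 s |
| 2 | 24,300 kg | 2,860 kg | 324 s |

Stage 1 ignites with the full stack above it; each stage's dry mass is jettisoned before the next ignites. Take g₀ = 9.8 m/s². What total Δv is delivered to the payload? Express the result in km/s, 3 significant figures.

Δv ≈ 8.20 km/s

Ignition mass of stage 1 = 135,000+20,500 + 24,300+2,860 + 4,560 = 187,220 kg.
Stage 1: m₀ = 187,220 kg, m_f = 187,220 − 135,000 = 52,220 kg; Δv = 287×9.8×ln(3.585) = 2812.6×1.2768 ≈ 3591 m/s.
Stage 2: m₀ = 31,720 kg, m_f = 31,720 − 24,300 = 7,420 kg; Δv = 324×9.8×ln(4.275) = 3175.2×1.4528 ≈ 4613 m/s.
Total Δv = 3591 + 4613 = 8204 m/s.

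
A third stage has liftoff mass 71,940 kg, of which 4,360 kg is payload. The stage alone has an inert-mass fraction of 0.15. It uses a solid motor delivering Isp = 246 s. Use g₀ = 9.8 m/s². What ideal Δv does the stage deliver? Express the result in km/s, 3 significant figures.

Stage wet mass = m₀ − payload = 71,940 − 4,360 = 67,580 kg.
Stage dry mass = ε × stage wet mass = 0.15 × 67,580 = 10,137 kg.
Burnout mass m_f = stage dry + payload = 10,137 + 4,360 = 14,497 kg.
v_e = Isp · g₀ = 246 × 9.8 = 2410.8 m/s.
Rocket equation: Δv = v_e · ln(71,940/14,497) = 2410.8 × ln(4.962) = 2410.8 × 1.6019 ≈ 3862 m/s.

Δv ≈ 3.86 km/s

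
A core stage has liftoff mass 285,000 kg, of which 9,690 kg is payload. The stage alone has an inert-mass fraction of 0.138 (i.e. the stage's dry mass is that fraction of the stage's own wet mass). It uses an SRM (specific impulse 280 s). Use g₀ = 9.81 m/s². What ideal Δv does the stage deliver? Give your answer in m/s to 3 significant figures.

Δv ≈ 4910 m/s

Stage wet mass = m₀ − payload = 285,000 − 9,690 = 275,310 kg.
Stage dry mass = ε × stage wet mass = 0.138 × 275,310 = 37,992.8 kg.
Burnout mass m_f = stage dry + payload = 37,992.8 + 9,690 = 47,682.8 kg.
v_e = Isp · g₀ = 280 × 9.81 = 2746.8 m/s.
Rocket equation: Δv = v_e · ln(285,000/47,682.8) = 2746.8 × ln(5.977) = 2746.8 × 1.7879 ≈ 4911 m/s.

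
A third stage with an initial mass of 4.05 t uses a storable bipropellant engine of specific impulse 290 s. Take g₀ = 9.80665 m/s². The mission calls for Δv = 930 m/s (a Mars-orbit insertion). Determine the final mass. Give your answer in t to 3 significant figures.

final mass ≈ 2.92 t

v_e = Isp · g₀ = 290 × 9.80665 = 2843.9 m/s.
By the Tsiolkovsky rocket equation, m₀/m_f = exp(Δv / v_e) = exp(930 / 2843.9) = exp(0.3270) = 1.3868.
m_f = m₀ / 1.3868 = 4.05 / 1.3868 = 2.92039 t.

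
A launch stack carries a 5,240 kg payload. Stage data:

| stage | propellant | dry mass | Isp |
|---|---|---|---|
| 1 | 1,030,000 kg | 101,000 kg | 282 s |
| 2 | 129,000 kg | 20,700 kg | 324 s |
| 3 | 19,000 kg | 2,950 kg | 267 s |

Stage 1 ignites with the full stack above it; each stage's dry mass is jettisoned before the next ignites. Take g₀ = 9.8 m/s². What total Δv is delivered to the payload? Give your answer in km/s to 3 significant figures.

Ignition mass of stage 1 = 1,030,000+101,000 + 129,000+20,700 + 19,000+2,950 + 5,240 = 1,307,890 kg.
Stage 1: m₀ = 1,307,890 kg, m_f = 1,307,890 − 1,030,000 = 277,890 kg; Δv = 282×9.8×ln(4.707) = 2763.6×1.5489 ≈ 4281 m/s.
Stage 2: m₀ = 176,890 kg, m_f = 176,890 − 129,000 = 47,890 kg; Δv = 324×9.8×ln(3.694) = 3175.2×1.3066 ≈ 4149 m/s.
Stage 3: m₀ = 27,190 kg, m_f = 27,190 − 19,000 = 8,190 kg; Δv = 267×9.8×ln(3.32) = 2616.6×1.1999 ≈ 3140 m/s.
Total Δv = 4281 + 4149 + 3140 = 11570 m/s.

Δv ≈ 11.6 km/s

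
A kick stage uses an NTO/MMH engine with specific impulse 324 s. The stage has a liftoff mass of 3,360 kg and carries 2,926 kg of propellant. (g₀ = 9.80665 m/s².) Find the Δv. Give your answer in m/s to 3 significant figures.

Δv ≈ 6500 m/s

v_e = Isp · g₀ = 324 × 9.80665 = 3177.4 m/s.
m_f = m₀ − m_prop = 3,360 − 2,926 = 434 kg.
From the ideal rocket equation, Δv = v_e · ln(m₀/m_f) = 3177.4 × ln(7.742) = 3177.4 × 2.0467 ≈ 6502.9 m/s.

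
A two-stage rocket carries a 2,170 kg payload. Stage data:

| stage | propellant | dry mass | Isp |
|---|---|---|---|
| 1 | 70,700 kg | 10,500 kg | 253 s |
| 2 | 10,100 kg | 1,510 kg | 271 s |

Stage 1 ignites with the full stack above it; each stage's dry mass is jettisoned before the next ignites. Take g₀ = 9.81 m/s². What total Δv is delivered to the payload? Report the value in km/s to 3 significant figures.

Δv ≈ 6.90 km/s

Ignition mass of stage 1 = 70,700+10,500 + 10,100+1,510 + 2,170 = 94,980 kg.
Stage 1: m₀ = 94,980 kg, m_f = 94,980 − 70,700 = 24,280 kg; Δv = 253×9.81×ln(3.912) = 2481.9×1.3640 ≈ 3385 m/s.
Stage 2: m₀ = 13,780 kg, m_f = 13,780 − 10,100 = 3,680 kg; Δv = 271×9.81×ln(3.745) = 2658.5×1.3203 ≈ 3510 m/s.
Total Δv = 3385 + 3510 = 6895 m/s.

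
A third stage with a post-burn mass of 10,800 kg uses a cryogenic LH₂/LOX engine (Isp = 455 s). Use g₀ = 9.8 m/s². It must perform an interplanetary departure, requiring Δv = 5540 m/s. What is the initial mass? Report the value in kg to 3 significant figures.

v_e = Isp · g₀ = 455 × 9.8 = 4459.0 m/s.
m₀/m_f = exp(Δv / v_e) = exp(5540 / 4459.0) = exp(1.2424) = 3.4640.
m₀ = m_f × 3.4640 = 10,800 × 3.4640 = 37,411.2 kg.

initial mass ≈ 37400 kg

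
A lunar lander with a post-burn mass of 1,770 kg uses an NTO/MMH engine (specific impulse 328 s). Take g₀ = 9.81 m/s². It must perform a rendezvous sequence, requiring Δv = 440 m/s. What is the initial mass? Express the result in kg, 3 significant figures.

v_e = Isp · g₀ = 328 × 9.81 = 3217.7 m/s.
By the Tsiolkovsky rocket equation, m₀/m_f = exp(Δv / v_e) = exp(440 / 3217.7) = exp(0.1367) = 1.1465.
m₀ = m_f × 1.1465 = 1,770 × 1.1465 = 2,029.31 kg.

initial mass ≈ 2030 kg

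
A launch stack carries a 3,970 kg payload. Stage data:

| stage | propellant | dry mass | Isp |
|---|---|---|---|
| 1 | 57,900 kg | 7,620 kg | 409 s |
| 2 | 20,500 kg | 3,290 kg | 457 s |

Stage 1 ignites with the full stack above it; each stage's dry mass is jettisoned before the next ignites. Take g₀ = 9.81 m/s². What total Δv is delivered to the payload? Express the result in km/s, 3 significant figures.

Ignition mass of stage 1 = 57,900+7,620 + 20,500+3,290 + 3,970 = 93,280 kg.
Stage 1: m₀ = 93,280 kg, m_f = 93,280 − 57,900 = 35,380 kg; Δv = 409×9.81×ln(2.637) = 4012.3×0.9695 ≈ 3890 m/s.
Stage 2: m₀ = 27,760 kg, m_f = 27,760 − 20,500 = 7,260 kg; Δv = 457×9.81×ln(3.824) = 4483.2×1.3412 ≈ 6013 m/s.
Total Δv = 3890 + 6013 = 9903 m/s.

Δv ≈ 9.90 km/s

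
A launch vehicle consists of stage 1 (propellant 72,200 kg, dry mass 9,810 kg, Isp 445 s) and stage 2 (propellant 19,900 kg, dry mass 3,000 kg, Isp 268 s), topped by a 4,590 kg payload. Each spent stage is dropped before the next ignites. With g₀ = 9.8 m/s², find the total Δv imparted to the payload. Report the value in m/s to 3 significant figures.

Ignition mass of stage 1 = 72,200+9,810 + 19,900+3,000 + 4,590 = 109,500 kg.
Stage 1: m₀ = 109,500 kg, m_f = 109,500 − 72,200 = 37,300 kg; Δv = 445×9.8×ln(2.936) = 4361.0×1.0769 ≈ 4696 m/s.
Stage 2: m₀ = 27,490 kg, m_f = 27,490 − 19,900 = 7,590 kg; Δv = 268×9.8×ln(3.622) = 2626.4×1.2870 ≈ 3380 m/s.
Total Δv = 4696 + 3380 = 8076 m/s.

Δv ≈ 8080 m/s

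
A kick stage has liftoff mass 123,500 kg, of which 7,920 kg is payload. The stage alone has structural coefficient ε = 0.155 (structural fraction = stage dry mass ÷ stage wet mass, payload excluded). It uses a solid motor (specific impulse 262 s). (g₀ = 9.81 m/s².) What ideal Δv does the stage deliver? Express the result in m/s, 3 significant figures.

Stage wet mass = m₀ − payload = 123,500 − 7,920 = 115,580 kg.
Stage dry mass = ε × stage wet mass = 0.155 × 115,580 = 17,914.9 kg.
Burnout mass m_f = stage dry + payload = 17,914.9 + 7,920 = 25,834.9 kg.
v_e = Isp · g₀ = 262 × 9.81 = 2570.2 m/s.
From the ideal rocket equation, Δv = v_e · ln(123,500/25,834.9) = 2570.2 × ln(4.78) = 2570.2 × 1.5645 ≈ 4021 m/s.

Δv ≈ 4020 m/s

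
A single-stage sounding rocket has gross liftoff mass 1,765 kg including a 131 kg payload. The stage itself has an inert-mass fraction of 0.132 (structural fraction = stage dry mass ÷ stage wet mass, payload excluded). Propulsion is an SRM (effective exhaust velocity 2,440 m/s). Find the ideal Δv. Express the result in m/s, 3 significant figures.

Δv ≈ 3970 m/s

Stage wet mass = m₀ − payload = 1,765 − 131 = 1,634 kg.
Stage dry mass = ε × stage wet mass = 0.132 × 1,634 = 215.688 kg.
Burnout mass m_f = stage dry + payload = 215.688 + 131 = 346.688 kg.
Δv = v_e · ln(1,765/346.688) = 2440.0 × ln(5.091) = 2440.0 × 1.6275 ≈ 3971 m/s.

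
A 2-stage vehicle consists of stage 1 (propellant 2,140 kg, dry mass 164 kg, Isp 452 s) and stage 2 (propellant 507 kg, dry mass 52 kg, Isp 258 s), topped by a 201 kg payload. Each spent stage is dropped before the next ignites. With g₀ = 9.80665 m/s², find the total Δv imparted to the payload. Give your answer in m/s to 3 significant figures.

Ignition mass of stage 1 = 2,140+164 + 507+52 + 201 = 3,064 kg.
Stage 1: m₀ = 3,064 kg, m_f = 3,064 − 2,140 = 924 kg; Δv = 452×9.80665×ln(3.316) = 4432.6×1.1988 ≈ 5314 m/s.
Stage 2: m₀ = 760 kg, m_f = 760 − 507 = 253 kg; Δv = 258×9.80665×ln(3.004) = 2530.1×1.0999 ≈ 2783 m/s.
Total Δv = 5314 + 2783 = 8097 m/s.

Δv ≈ 8100 m/s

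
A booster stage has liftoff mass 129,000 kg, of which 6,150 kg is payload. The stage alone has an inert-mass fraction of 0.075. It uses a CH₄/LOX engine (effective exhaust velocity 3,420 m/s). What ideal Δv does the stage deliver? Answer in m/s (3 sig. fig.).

Stage wet mass = m₀ − payload = 129,000 − 6,150 = 122,850 kg.
Stage dry mass = ε × stage wet mass = 0.075 × 122,850 = 9,213.75 kg.
Burnout mass m_f = stage dry + payload = 9,213.75 + 6,150 = 15,363.75 kg.
Rocket equation: Δv = v_e · ln(129,000/15,363.75) = 3420.0 × ln(8.396) = 3420.0 × 2.1278 ≈ 7277 m/s.

Δv ≈ 7280 m/s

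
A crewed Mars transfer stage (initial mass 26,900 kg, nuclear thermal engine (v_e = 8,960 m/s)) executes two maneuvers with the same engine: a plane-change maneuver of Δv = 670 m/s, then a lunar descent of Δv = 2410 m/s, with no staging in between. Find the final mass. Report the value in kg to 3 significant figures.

After the first burn: m = 26900 × exp(−670/8960.0) = 26900 × 0.92795 = 24,961.9 kg.
After the second burn: m = 24,961.9 × exp(−2410/8960.0) = 24,961.9 × 0.76416 = 19,074.9 kg.

final mass ≈ 19100 kg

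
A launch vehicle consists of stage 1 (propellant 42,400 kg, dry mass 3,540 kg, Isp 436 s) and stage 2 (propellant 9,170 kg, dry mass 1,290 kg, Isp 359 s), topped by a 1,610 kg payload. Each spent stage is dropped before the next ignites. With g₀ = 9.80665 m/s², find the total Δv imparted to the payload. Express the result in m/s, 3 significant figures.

Δv ≈ 10600 m/s

Ignition mass of stage 1 = 42,400+3,540 + 9,170+1,290 + 1,610 = 58,010 kg.
Stage 1: m₀ = 58,010 kg, m_f = 58,010 − 42,400 = 15,610 kg; Δv = 436×9.80665×ln(3.716) = 4275.7×1.3127 ≈ 5613 m/s.
Stage 2: m₀ = 12,070 kg, m_f = 12,070 − 9,170 = 2,900 kg; Δv = 359×9.80665×ln(4.162) = 3520.6×1.4260 ≈ 5020 m/s.
Total Δv = 5613 + 5020 = 10633 m/s.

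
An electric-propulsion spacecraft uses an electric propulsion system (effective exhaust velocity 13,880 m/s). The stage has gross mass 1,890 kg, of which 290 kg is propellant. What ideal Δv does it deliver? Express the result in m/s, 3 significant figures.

m_f = m₀ − m_prop = 1,890 − 290 = 1,600 kg.
By the Tsiolkovsky rocket equation, Δv = v_e · ln(m₀/m_f) = 13880.0 × ln(1.181) = 13880.0 × 0.1666 ≈ 2312.0 m/s.

Δv ≈ 2310 m/s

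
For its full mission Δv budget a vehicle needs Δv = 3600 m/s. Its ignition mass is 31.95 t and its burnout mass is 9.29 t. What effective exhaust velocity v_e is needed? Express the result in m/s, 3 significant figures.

ln(m₀/m_f) = ln(31950/9290) = ln(3.439) = 1.2352.
Rocket equation: v_e = Δv / ln(m₀/m_f) = 3600 / 1.2352 = 2914.4 m/s.

v_e ≈ 2910 m/s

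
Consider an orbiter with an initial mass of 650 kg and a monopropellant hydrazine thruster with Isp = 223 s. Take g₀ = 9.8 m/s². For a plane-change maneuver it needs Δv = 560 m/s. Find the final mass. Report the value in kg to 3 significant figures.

final mass ≈ 503 kg

v_e = Isp · g₀ = 223 × 9.8 = 2185.4 m/s.
m₀/m_f = exp(Δv / v_e) = exp(560 / 2185.4) = exp(0.2562) = 1.2921.
m_f = m₀ / 1.2921 = 650 / 1.2921 = 503.057 kg.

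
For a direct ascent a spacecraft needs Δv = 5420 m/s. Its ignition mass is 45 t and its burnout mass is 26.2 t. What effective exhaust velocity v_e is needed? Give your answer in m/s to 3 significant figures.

v_e ≈ 10000 m/s

ln(m₀/m_f) = ln(45000/26200) = ln(1.718) = 0.5409.
Using Δv = v_e ln(m₀/m_f): v_e = Δv / ln(m₀/m_f) = 5420 / 0.5409 = 10020.3 m/s.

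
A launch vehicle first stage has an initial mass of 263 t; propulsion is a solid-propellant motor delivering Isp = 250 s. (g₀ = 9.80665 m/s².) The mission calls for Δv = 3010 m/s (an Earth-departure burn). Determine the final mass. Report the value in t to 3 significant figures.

final mass ≈ 77.0 t

v_e = Isp · g₀ = 250 × 9.80665 = 2451.7 m/s.
Using Δv = v_e ln(m₀/m_f): m₀/m_f = exp(Δv / v_e) = exp(3010 / 2451.7) = exp(1.2277) = 3.4135.
m_f = m₀ / 3.4135 = 263 / 3.4135 = 77.047 t.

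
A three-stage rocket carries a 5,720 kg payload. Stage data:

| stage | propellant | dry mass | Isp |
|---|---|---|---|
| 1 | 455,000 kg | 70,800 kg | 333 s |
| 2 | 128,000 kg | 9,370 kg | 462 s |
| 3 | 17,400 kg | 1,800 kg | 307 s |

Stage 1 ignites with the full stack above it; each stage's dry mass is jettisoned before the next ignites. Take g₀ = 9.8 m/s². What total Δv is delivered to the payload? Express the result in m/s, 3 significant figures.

Ignition mass of stage 1 = 455,000+70,800 + 128,000+9,370 + 17,400+1,800 + 5,720 = 688,090 kg.
Stage 1: m₀ = 688,090 kg, m_f = 688,090 − 455,000 = 233,090 kg; Δv = 333×9.8×ln(2.952) = 3263.4×1.0825 ≈ 3533 m/s.
Stage 2: m₀ = 162,290 kg, m_f = 162,290 − 128,000 = 34,290 kg; Δv = 462×9.8×ln(4.733) = 4527.6×1.5545 ≈ 7038 m/s.
Stage 3: m₀ = 24,920 kg, m_f = 24,920 − 17,400 = 7,520 kg; Δv = 307×9.8×ln(3.314) = 3008.6×1.1981 ≈ 3605 m/s.
Total Δv = 3533 + 7038 + 3605 = 14176 m/s.

Δv ≈ 14200 m/s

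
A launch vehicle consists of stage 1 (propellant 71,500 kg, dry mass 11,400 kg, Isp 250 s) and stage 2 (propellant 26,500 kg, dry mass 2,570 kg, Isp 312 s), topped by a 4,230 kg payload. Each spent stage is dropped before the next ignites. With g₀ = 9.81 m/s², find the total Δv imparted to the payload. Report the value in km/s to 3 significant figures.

Ignition mass of stage 1 = 71,500+11,400 + 26,500+2,570 + 4,230 = 116,200 kg.
Stage 1: m₀ = 116,200 kg, m_f = 116,200 − 71,500 = 44,700 kg; Δv = 250×9.81×ln(2.6) = 2452.5×0.9553 ≈ 2343 m/s.
Stage 2: m₀ = 33,300 kg, m_f = 33,300 − 26,500 = 6,800 kg; Δv = 312×9.81×ln(4.897) = 3060.7×1.5886 ≈ 4862 m/s.
Total Δv = 2343 + 4862 = 7205 m/s.

Δv ≈ 7.21 km/s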